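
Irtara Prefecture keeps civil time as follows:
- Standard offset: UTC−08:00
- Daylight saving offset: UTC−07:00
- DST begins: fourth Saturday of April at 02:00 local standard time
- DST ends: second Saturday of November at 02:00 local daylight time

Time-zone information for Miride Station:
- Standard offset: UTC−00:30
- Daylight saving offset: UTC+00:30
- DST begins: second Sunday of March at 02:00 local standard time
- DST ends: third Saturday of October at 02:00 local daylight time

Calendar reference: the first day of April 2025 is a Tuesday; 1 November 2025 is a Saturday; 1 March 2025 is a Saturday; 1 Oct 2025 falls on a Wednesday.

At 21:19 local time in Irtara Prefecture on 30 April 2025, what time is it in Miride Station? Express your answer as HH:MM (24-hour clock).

04:49

1 April 2025 is a Tuesday, so the first Saturday is April 5 and the fourth is April 26.
1 November 2025 is a Saturday, so the first Saturday is November 1 and the second is November 8.
Daylight saving runs 26 April – 8 November; 30 April 2025 is inside that window, so Irtara Prefecture is at UTC−07:00.
21:19 Irtara Prefecture + 7h = 04:19 UTC (rolling into the next day, 1 May 2025).
1 March 2025 is a Saturday, so the first Sunday is March 2 and the second is March 9.
1 October 2025 is a Wednesday, so the first Saturday is October 4 and the third is October 18.
At the standard offset (UTC−00:30), 04:19 UTC − 0h30m = 03:49 Miride Station standard time.
The standard-time date in Miride Station, 1 May 2025, falls between 9 March and 18 October, so daylight saving is in effect and Miride Station is at UTC+00:30.
04:19 UTC + 0h30m = 04:49 Miride Station.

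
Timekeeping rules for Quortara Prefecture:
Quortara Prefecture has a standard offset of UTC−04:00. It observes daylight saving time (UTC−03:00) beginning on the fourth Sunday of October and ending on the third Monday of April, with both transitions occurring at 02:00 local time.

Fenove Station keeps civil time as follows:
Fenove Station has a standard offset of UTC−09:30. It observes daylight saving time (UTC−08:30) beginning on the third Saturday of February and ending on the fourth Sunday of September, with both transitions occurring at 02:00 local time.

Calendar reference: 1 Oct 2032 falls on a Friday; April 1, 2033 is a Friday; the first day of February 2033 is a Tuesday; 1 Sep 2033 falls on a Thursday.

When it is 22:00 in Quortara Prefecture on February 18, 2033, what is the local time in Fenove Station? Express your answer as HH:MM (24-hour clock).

15:30

1 October 2032 is a Friday, so the first Sunday is October 3 and the fourth is October 24.
1 April 2033 is a Friday, so the first Monday is April 4 and the third is April 18.
February 18, 2033 lies within the daylight-saving period (24 October 2032 – 18 April 2033), so Quortara Prefecture is on daylight time, UTC−03:00.
22:00 Quortara Prefecture + 3h = 01:00 UTC (rolling into the next day, 19 February 2033).
1 February 2033 is a Tuesday, so the first Saturday is February 5 and the third is February 19.
1 September 2033 is a Thursday, so the first Sunday is September 4 and the fourth is September 25.
At the standard offset (UTC−09:30), 01:00 UTC − 9h30m = 15:30 Fenove Station standard time (rolling into the previous day, 18 February 2033).
Daylight saving runs 19 February – 25 September; the standard-time date in Fenove Station, February 18, 2033, is outside that window, so Fenove Station is on standard time at UTC−09:30.
01:00 UTC − 9h30m = 15:30 Fenove Station (rolling into the previous day, 18 February 2033).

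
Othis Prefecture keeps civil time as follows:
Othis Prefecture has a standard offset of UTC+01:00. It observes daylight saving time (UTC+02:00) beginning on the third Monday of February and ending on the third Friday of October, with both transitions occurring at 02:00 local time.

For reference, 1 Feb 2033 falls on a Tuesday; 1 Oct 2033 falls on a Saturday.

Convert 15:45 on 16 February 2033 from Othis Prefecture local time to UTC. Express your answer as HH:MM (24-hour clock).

1 February 2033 is a Tuesday, so the first Monday is February 7 and the third is February 21.
1 October 2033 is a Saturday, so the first Friday is October 7 and the third is October 21.
16 February 2033 is outside the daylight-saving period (21 February – 21 October), so Othis Prefecture is on standard time, UTC+01:00.
15:45 local − 1h = 14:45 UTC.

14:45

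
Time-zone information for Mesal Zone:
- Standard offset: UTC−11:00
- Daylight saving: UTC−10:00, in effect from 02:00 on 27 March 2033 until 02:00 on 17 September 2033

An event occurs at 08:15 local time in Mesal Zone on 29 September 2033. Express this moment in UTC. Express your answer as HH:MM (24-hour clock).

19:15

29 September 2033 does not fall between 27 March and 17 September, so daylight saving is not in effect and Mesal Zone is at UTC−11:00.
08:15 local + 11h = 19:15 UTC.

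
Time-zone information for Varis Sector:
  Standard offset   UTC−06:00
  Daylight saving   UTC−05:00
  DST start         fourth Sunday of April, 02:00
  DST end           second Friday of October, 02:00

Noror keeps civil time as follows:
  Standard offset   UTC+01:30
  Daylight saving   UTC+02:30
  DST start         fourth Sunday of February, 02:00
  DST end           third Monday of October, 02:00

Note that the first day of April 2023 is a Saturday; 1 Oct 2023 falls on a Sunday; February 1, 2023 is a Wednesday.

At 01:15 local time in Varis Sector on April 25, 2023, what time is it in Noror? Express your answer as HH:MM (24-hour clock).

08:45

1 April 2023 is a Saturday, so the first Sunday is April 2 and the fourth is April 23.
1 October 2023 is a Sunday, so the first Friday is October 6 and the second is October 13.
April 25, 2023 falls between 23 April and 13 October, so daylight saving is in effect and Varis Sector is at UTC−05:00.
01:15 Varis Sector + 5h = 06:15 UTC.
1 February 2023 is a Wednesday, so the first Sunday is February 5 and the fourth is February 26.
1 October 2023 is a Sunday, so the first Monday is October 2 and the third is October 16.
At the standard offset (UTC+01:30), 06:15 UTC + 1h30m = 07:45 Noror standard time.
The standard-time date in Noror, April 25, 2023, lies within the daylight-saving period (26 February – 16 October), so Noror is on daylight time, UTC+02:30.
06:15 UTC + 2h30m = 08:45 Noror.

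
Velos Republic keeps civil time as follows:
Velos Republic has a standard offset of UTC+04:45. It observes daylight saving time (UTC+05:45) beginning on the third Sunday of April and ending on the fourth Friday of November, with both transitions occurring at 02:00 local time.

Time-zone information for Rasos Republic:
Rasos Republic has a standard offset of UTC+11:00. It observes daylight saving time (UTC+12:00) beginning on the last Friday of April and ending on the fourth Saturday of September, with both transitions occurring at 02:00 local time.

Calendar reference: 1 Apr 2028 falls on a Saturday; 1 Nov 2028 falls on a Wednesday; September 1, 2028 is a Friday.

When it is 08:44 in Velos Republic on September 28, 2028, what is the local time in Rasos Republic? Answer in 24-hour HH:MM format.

13:59

1 April 2028 is a Saturday, so the first Sunday is April 2 and the third is April 16.
1 November 2028 is a Wednesday, so the first Friday is November 3 and the fourth is November 24.
Daylight saving runs 16 April – 24 November; September 28, 2028 is inside that window, so Velos Republic is at UTC+05:45.
08:44 Velos Republic − 5h45m = 02:59 UTC.
1 April 2028 is a Saturday, so Fridays fall on 7, 14, 21, 28; the last is April 28.
1 September 2028 is a Friday, so the first Saturday is September 2 and the fourth is September 23.
At the standard offset (UTC+11:00), 02:59 UTC + 11h = 13:59 Rasos Republic standard time.
The standard-time date in Rasos Republic, September 28, 2028, is outside the daylight-saving period (28 April – 23 September), so Rasos Republic is on standard time, UTC+11:00.
02:59 UTC + 11h = 13:59 Rasos Republic.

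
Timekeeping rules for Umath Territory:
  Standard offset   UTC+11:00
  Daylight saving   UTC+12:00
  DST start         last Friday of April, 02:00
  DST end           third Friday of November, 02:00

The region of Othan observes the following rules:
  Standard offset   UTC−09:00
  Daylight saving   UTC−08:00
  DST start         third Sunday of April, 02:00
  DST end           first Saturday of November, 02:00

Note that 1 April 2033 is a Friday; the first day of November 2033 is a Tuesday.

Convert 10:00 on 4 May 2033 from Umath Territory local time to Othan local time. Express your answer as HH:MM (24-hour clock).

1 April 2033 is a Friday, so Fridays fall on 1, 8, 15, 22, 29; the last is April 29.
1 November 2033 is a Tuesday, so the first Friday is November 4 and the third is November 18.
4 May 2033 lies within the daylight-saving period (29 April – 18 November), so Umath Territory is on daylight time, UTC+12:00.
10:00 Umath Territory − 12h = 22:00 UTC (rolling into the previous day, 3 May 2033).
1 April 2033 is a Friday, so the first Sunday is April 3 and the third is April 17.
1 November 2033 is a Tuesday, so the first Saturday is November 5.
At the standard offset (UTC−09:00), 22:00 UTC − 9h = 13:00 Othan standard time.
The standard-time date in Othan, 3 May 2033, lies within the daylight-saving period (17 April – 5 November), so Othan is on daylight time, UTC−08:00.
22:00 UTC − 8h = 14:00 Othan.

14:00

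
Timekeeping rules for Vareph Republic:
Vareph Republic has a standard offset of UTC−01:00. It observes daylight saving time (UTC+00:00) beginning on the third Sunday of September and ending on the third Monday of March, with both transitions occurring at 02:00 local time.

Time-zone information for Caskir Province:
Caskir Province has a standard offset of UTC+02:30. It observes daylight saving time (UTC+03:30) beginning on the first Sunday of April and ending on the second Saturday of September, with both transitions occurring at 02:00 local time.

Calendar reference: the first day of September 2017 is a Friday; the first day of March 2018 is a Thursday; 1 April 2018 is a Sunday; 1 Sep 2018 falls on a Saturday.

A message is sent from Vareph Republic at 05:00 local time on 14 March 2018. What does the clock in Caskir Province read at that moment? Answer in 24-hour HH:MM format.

1 September 2017 is a Friday, so the first Sunday is September 3 and the third is September 17.
1 March 2018 is a Thursday, so the first Monday is March 5 and the third is March 19.
Daylight saving runs 17 September 2017 – 19 March 2018; 14 March 2018 is inside that window, so Vareph Republic is at UTC+00:00.
05:00 Vareph Republic − 0h = 05:00 UTC.
1 April 2018 is a Sunday, so the first Sunday is April 1.
1 September 2018 is a Saturday, so the first Saturday is September 1 and the second is September 8.
At the standard offset (UTC+02:30), 05:00 UTC + 2h30m = 07:30 Caskir Province standard time.
The standard-time date in Caskir Province, 14 March 2018, is outside the daylight-saving period (1 April – 8 September), so Caskir Province is on standard time, UTC+02:30.
05:00 UTC + 2h30m = 07:30 Caskir Province.

07:30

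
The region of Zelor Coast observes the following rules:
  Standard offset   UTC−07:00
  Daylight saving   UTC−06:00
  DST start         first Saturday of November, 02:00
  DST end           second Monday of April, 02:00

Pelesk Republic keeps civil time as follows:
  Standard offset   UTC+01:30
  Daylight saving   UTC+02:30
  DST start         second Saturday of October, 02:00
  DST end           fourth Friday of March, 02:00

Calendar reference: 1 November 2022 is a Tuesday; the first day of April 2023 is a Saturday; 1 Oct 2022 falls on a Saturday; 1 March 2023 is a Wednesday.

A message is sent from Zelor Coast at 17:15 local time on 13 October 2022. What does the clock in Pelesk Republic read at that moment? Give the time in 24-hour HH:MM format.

02:45

1 November 2022 is a Tuesday, so the first Saturday is November 5.
1 April 2023 is a Saturday, so the first Monday is April 3 and the second is April 10.
Daylight saving runs 5 November 2022 – 10 April 2023; 13 October 2022 is outside that window, so Zelor Coast is on standard time at UTC−07:00.
17:15 Zelor Coast + 7h = 00:15 UTC (rolling into the next day, 14 October 2022).
1 October 2022 is a Saturday, so the first Saturday is October 1 and the second is October 8.
1 March 2023 is a Wednesday, so the first Friday is March 3 and the fourth is March 24.
At the standard offset (UTC+01:30), 00:15 UTC + 1h30m = 01:45 Pelesk Republic standard time.
Daylight saving runs 8 October 2022 – 24 March 2023; the standard-time date in Pelesk Republic, 14 October 2022, is inside that window, so Pelesk Republic is at UTC+02:30.
00:15 UTC + 2h30m = 02:45 Pelesk Republic.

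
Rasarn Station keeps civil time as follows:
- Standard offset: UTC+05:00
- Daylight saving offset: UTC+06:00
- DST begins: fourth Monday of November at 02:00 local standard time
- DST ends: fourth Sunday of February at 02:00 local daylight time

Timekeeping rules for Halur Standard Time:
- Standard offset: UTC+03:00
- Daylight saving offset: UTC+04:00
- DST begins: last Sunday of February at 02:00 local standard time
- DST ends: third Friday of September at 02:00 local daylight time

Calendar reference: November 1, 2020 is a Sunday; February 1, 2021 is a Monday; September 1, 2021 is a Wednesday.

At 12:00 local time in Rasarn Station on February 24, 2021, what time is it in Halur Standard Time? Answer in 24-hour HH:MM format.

09:00

1 November 2020 is a Sunday, so the first Monday is November 2 and the fourth is November 23.
1 February 2021 is a Monday, so the first Sunday is February 7 and the fourth is February 28.
February 24, 2021 falls between 23 November 2020 and 28 February 2021, so daylight saving is in effect and Rasarn Station is at UTC+06:00.
12:00 Rasarn Station − 6h = 06:00 UTC.
1 February 2021 is a Monday, so Sundays fall on 7, 14, 21, 28; the last is February 28.
1 September 2021 is a Wednesday, so the first Friday is September 3 and the third is September 17.
At the standard offset (UTC+03:00), 06:00 UTC + 3h = 09:00 Halur Standard Time standard time.
The standard-time date in Halur Standard Time, February 24, 2021, does not fall between 28 February and 17 September, so daylight saving is not in effect and Halur Standard Time is at UTC+03:00.
06:00 UTC + 3h = 09:00 Halur Standard Time.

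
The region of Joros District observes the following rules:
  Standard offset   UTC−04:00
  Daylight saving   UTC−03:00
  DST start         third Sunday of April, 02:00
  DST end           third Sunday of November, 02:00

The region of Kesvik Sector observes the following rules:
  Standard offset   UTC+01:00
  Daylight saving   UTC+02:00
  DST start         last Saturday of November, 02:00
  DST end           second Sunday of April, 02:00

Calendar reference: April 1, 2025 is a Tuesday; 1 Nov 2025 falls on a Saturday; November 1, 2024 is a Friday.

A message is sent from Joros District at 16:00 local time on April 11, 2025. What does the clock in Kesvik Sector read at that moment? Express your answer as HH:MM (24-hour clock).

1 April 2025 is a Tuesday, so the first Sunday is April 6 and the third is April 20.
1 November 2025 is a Saturday, so the first Sunday is November 2 and the third is November 16.
April 11, 2025 is outside the daylight-saving period (20 April – 16 November), so Joros District is on standard time, UTC−04:00.
16:00 Joros District + 4h = 20:00 UTC.
1 November 2024 is a Friday, so Saturdays fall on 2, 9, 16, 23, 30; the last is November 30.
1 April 2025 is a Tuesday, so the first Sunday is April 6 and the second is April 13.
At the standard offset (UTC+01:00), 20:00 UTC + 1h = 21:00 Kesvik Sector standard time.
The standard-time date in Kesvik Sector, April 11, 2025, lies within the daylight-saving period (30 November 2024 – 13 April 2025), so Kesvik Sector is on daylight time, UTC+02:00.
20:00 UTC + 2h = 22:00 Kesvik Sector.

22:00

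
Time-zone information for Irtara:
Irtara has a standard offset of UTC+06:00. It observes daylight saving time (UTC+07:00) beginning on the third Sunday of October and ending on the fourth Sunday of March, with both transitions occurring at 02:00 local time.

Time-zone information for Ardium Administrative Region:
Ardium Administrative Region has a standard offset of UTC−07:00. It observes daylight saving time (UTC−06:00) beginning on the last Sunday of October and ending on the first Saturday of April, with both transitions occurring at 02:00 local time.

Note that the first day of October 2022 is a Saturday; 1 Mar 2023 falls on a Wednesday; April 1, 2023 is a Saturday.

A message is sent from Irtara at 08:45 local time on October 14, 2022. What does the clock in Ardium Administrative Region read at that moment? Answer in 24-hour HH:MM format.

19:45

1 October 2022 is a Saturday, so the first Sunday is October 2 and the third is October 16.
1 March 2023 is a Wednesday, so the first Sunday is March 5 and the fourth is March 26.
Daylight saving runs 16 October 2022 – 26 March 2023; October 14, 2022 is outside that window, so Irtara is on standard time at UTC+06:00.
08:45 Irtara − 6h = 02:45 UTC.
1 October 2022 is a Saturday, so Sundays fall on 2, 9, 16, 23, 30; the last is October 30.
1 April 2023 is a Saturday, so the first Saturday is April 1.
At the standard offset (UTC−07:00), 02:45 UTC − 7h = 19:45 Ardium Administrative Region standard time (rolling into the previous day, 13 October 2022).
Daylight saving runs 30 October 2022 – 1 April 2023; the standard-time date in Ardium Administrative Region, October 13, 2022, is outside that window, so Ardium Administrative Region is on standard time at UTC−07:00.
02:45 UTC − 7h = 19:45 Ardium Administrative Region (rolling into the previous day, 13 October 2022).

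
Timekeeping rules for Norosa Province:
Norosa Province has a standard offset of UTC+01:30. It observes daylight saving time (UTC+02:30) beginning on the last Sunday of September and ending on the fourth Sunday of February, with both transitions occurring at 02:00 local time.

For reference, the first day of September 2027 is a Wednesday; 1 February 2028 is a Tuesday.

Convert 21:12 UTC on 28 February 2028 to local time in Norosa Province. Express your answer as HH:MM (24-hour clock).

1 September 2027 is a Wednesday, so Sundays fall on 5, 12, 19, 26; the last is September 26.
1 February 2028 is a Tuesday, so the first Sunday is February 6 and the fourth is February 27.
At the standard offset (UTC+01:30), 21:12 UTC + 1h30m = 22:42 Norosa Province standard time.
Daylight saving runs 26 September 2027 – 27 February 2028; the standard-time date in Norosa Province, 28 February 2028, is outside that window, so Norosa Province is on standard time at UTC+01:30.
21:12 UTC + 1h30m = 22:42 local.

22:42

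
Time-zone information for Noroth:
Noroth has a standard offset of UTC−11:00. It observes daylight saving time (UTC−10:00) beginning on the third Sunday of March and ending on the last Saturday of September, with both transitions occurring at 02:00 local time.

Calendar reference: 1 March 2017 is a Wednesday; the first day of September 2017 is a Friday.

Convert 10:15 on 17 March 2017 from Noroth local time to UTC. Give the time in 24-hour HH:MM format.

1 March 2017 is a Wednesday, so the first Sunday is March 5 and the third is March 19.
1 September 2017 is a Friday, so Saturdays fall on 2, 9, 16, 23, 30; the last is September 30.
Daylight saving runs 19 March – 30 September; 17 March 2017 is outside that window, so Noroth is on standard time at UTC−11:00.
10:15 local + 11h = 21:15 UTC.

21:15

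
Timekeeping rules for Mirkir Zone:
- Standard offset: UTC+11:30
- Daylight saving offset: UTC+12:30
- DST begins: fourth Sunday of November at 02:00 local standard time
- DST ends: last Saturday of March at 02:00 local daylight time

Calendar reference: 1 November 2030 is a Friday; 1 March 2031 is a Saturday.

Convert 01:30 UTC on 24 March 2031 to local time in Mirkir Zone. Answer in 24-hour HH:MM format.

1 November 2030 is a Friday, so the first Sunday is November 3 and the fourth is November 24.
1 March 2031 is a Saturday, so Saturdays fall on 1, 8, 15, 22, 29; the last is March 29.
At the standard offset (UTC+11:30), 01:30 UTC + 11h30m = 13:00 Mirkir Zone standard time.
The standard-time date in Mirkir Zone, 24 March 2031, lies within the daylight-saving period (24 November 2030 – 29 March 2031), so Mirkir Zone is on daylight time, UTC+12:30.
01:30 UTC + 12h30m = 14:00 local.

14:00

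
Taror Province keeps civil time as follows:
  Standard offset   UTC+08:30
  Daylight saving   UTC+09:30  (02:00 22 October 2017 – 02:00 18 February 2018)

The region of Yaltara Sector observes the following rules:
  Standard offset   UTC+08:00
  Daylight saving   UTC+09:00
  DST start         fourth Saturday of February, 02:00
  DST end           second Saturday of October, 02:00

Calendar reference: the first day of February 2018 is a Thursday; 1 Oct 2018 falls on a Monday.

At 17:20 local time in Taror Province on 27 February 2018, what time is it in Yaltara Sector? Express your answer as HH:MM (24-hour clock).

17:50

27 February 2018 does not fall between 22 October 2017 and 18 February 2018, so daylight saving is not in effect and Taror Province is at UTC+08:30.
17:20 Taror Province − 8h30m = 08:50 UTC.
1 February 2018 is a Thursday, so the first Saturday is February 3 and the fourth is February 24.
1 October 2018 is a Monday, so the first Saturday is October 6 and the second is October 13.
At the standard offset (UTC+08:00), 08:50 UTC + 8h = 16:50 Yaltara Sector standard time.
The standard-time date in Yaltara Sector, 27 February 2018, falls between 24 February and 13 October, so daylight saving is in effect and Yaltara Sector is at UTC+09:00.
08:50 UTC + 9h = 17:50 Yaltara Sector.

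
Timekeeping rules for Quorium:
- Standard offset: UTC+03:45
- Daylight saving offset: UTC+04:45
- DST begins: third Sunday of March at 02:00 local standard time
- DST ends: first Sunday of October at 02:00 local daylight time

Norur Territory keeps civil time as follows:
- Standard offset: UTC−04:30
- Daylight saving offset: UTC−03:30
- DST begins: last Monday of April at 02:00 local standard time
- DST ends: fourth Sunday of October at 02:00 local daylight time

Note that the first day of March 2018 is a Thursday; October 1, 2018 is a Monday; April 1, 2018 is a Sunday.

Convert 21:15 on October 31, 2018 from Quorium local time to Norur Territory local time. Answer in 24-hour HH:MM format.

13:00

1 March 2018 is a Thursday, so the first Sunday is March 4 and the third is March 18.
1 October 2018 is a Monday, so the first Sunday is October 7.
October 31, 2018 is outside the daylight-saving period (18 March – 7 October), so Quorium is on standard time, UTC+03:45.
21:15 Quorium − 3h45m = 17:30 UTC.
1 April 2018 is a Sunday, so Mondays fall on 2, 9, 16, 23, 30; the last is April 30.
1 October 2018 is a Monday, so the first Sunday is October 7 and the fourth is October 28.
At the standard offset (UTC−04:30), 17:30 UTC − 4h30m = 13:00 Norur Territory standard time.
The standard-time date in Norur Territory, October 31, 2018, does not fall between 30 April and 28 October, so daylight saving is not in effect and Norur Territory is at UTC−04:30.
17:30 UTC − 4h30m = 13:00 Norur Territory.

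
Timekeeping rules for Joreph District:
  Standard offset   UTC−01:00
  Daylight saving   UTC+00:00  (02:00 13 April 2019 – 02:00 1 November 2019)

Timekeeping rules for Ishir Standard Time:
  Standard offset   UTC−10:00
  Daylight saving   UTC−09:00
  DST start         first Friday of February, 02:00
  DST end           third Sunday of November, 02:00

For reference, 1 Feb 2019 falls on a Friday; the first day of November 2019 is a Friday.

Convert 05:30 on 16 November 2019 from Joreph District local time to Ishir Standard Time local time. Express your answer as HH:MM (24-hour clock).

21:30

Daylight saving runs 13 April – 1 November; 16 November 2019 is outside that window, so Joreph District is on standard time at UTC−01:00.
05:30 Joreph District + 1h = 06:30 UTC.
1 February 2019 is a Friday, so the first Friday is February 1.
1 November 2019 is a Friday, so the first Sunday is November 3 and the third is November 17.
At the standard offset (UTC−10:00), 06:30 UTC − 10h = 20:30 Ishir Standard Time standard time (rolling into the previous day, 15 November 2019).
Daylight saving runs 1 February – 17 November; the standard-time date in Ishir Standard Time, 15 November 2019, is inside that window, so Ishir Standard Time is at UTC−09:00.
06:30 UTC − 9h = 21:30 Ishir Standard Time (rolling into the previous day, 15 November 2019).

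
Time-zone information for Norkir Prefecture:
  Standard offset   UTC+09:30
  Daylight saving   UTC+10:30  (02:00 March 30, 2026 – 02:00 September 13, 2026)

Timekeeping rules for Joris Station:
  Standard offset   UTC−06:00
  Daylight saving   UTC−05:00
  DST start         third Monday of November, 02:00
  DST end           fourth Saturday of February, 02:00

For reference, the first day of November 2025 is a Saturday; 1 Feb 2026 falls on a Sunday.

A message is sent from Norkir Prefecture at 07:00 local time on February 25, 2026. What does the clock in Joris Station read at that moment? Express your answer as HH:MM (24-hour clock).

16:30

February 25, 2026 is outside the daylight-saving period (30 March – 13 September), so Norkir Prefecture is on standard time, UTC+09:30.
07:00 Norkir Prefecture − 9h30m = 21:30 UTC (rolling into the previous day, 24 February 2026).
1 November 2025 is a Saturday, so the first Monday is November 3 and the third is November 17.
1 February 2026 is a Sunday, so the first Saturday is February 7 and the fourth is February 28.
At the standard offset (UTC−06:00), 21:30 UTC − 6h = 15:30 Joris Station standard time.
Daylight saving runs 17 November 2025 – 28 February 2026; the standard-time date in Joris Station, February 24, 2026, is inside that window, so Joris Station is at UTC−05:00.
21:30 UTC − 5h = 16:30 Joris Station.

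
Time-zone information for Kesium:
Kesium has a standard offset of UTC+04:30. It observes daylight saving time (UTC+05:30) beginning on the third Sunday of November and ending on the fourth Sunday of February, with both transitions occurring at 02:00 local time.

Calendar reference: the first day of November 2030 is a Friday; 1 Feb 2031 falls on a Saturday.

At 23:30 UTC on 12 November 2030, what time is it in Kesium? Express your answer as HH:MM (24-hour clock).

1 November 2030 is a Friday, so the first Sunday is November 3 and the third is November 17.
1 February 2031 is a Saturday, so the first Sunday is February 2 and the fourth is February 23.
At the standard offset (UTC+04:30), 23:30 UTC + 4h30m = 04:00 Kesium standard time (rolling into the next day, 13 November 2030).
The standard-time date in Kesium, 13 November 2030, does not fall between 17 November 2030 and 23 February 2031, so daylight saving is not in effect and Kesium is at UTC+04:30.
23:30 UTC + 4h30m = 04:00 local (rolling into the next day, 13 November 2030).

04:00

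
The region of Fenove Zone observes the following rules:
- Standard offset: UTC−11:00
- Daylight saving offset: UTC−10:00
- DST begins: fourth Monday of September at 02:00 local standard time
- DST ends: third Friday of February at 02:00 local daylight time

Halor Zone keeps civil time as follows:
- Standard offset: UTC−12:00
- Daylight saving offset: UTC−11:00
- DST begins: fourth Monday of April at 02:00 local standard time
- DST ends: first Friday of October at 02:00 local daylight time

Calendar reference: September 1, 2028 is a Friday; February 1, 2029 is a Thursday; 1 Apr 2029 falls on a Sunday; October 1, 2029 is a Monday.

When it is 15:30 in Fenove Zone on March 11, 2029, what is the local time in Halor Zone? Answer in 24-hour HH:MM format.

14:30

1 September 2028 is a Friday, so the first Monday is September 4 and the fourth is September 25.
1 February 2029 is a Thursday, so the first Friday is February 2 and the third is February 16.
Daylight saving runs 25 September 2028 – 16 February 2029; March 11, 2029 is outside that window, so Fenove Zone is on standard time at UTC−11:00.
15:30 Fenove Zone + 11h = 02:30 UTC (rolling into the next day, 12 March 2029).
1 April 2029 is a Sunday, so the first Monday is April 2 and the fourth is April 23.
1 October 2029 is a Monday, so the first Friday is October 5.
At the standard offset (UTC−12:00), 02:30 UTC − 12h = 14:30 Halor Zone standard time (rolling into the previous day, 11 March 2029).
Daylight saving runs 23 April – 5 October; the standard-time date in Halor Zone, March 11, 2029, is outside that window, so Halor Zone is on standard time at UTC−12:00.
02:30 UTC − 12h = 14:30 Halor Zone (rolling into the previous day, 11 March 2029).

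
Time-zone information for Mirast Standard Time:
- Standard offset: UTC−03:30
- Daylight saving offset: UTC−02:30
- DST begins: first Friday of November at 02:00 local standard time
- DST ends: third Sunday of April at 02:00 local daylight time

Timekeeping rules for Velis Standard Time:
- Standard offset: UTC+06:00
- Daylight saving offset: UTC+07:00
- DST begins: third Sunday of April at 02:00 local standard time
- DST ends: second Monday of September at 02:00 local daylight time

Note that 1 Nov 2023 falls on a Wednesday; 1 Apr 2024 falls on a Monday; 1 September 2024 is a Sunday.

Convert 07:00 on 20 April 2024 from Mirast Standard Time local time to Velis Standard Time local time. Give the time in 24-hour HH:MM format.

15:30

1 November 2023 is a Wednesday, so the first Friday is November 3.
1 April 2024 is a Monday, so the first Sunday is April 7 and the third is April 21.
20 April 2024 falls between 3 November 2023 and 21 April 2024, so daylight saving is in effect and Mirast Standard Time is at UTC−02:30.
07:00 Mirast Standard Time + 2h30m = 09:30 UTC.
1 April 2024 is a Monday, so the first Sunday is April 7 and the third is April 21.
1 September 2024 is a Sunday, so the first Monday is September 2 and the second is September 9.
At the standard offset (UTC+06:00), 09:30 UTC + 6h = 15:30 Velis Standard Time standard time.
The standard-time date in Velis Standard Time, 20 April 2024, is outside the daylight-saving period (21 April – 9 September), so Velis Standard Time is on standard time, UTC+06:00.
09:30 UTC + 6h = 15:30 Velis Standard Time.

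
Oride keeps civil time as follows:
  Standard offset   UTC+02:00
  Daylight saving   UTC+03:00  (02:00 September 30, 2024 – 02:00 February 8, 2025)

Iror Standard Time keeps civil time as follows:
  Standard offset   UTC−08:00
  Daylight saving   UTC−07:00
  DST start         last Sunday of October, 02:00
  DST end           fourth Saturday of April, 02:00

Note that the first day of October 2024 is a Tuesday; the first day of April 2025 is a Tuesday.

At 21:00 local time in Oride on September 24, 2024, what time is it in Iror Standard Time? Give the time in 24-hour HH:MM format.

September 24, 2024 is outside the daylight-saving period (30 September 2024 – 8 February 2025), so Oride is on standard time, UTC+02:00.
21:00 Oride − 2h = 19:00 UTC.
1 October 2024 is a Tuesday, so Sundays fall on 6, 13, 20, 27; the last is October 27.
1 April 2025 is a Tuesday, so the first Saturday is April 5 and the fourth is April 26.
At the standard offset (UTC−08:00), 19:00 UTC − 8h = 11:00 Iror Standard Time standard time.
The standard-time date in Iror Standard Time, September 24, 2024, does not fall between 27 October 2024 and 26 April 2025, so daylight saving is not in effect and Iror Standard Time is at UTC−08:00.
19:00 UTC − 8h = 11:00 Iror Standard Time.

11:00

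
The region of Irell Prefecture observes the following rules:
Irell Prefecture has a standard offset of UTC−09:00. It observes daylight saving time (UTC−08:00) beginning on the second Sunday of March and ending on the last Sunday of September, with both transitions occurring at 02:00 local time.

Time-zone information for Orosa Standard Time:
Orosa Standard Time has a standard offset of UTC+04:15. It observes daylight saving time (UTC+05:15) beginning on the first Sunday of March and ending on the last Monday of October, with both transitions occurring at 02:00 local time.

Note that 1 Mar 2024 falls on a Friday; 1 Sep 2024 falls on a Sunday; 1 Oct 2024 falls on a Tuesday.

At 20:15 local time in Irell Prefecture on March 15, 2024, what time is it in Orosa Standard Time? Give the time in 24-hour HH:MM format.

1 March 2024 is a Friday, so the first Sunday is March 3 and the second is March 10.
1 September 2024 is a Sunday, so Sundays fall on 1, 8, 15, 22, 29; the last is September 29.
Daylight saving runs 10 March – 29 September; March 15, 2024 is inside that window, so Irell Prefecture is at UTC−08:00.
20:15 Irell Prefecture + 8h = 04:15 UTC (rolling into the next day, 16 March 2024).
1 March 2024 is a Friday, so the first Sunday is March 3.
1 October 2024 is a Tuesday, so Mondays fall on 7, 14, 21, 28; the last is October 28.
At the standard offset (UTC+04:15), 04:15 UTC + 4h15m = 08:30 Orosa Standard Time standard time.
The standard-time date in Orosa Standard Time, March 16, 2024, falls between 3 March and 28 October, so daylight saving is in effect and Orosa Standard Time is at UTC+05:15.
04:15 UTC + 5h15m = 09:30 Orosa Standard Time.

09:30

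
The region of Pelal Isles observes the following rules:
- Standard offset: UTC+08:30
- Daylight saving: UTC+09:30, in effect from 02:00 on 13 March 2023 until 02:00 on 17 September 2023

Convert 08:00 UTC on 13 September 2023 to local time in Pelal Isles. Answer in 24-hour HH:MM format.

17:30

At the standard offset (UTC+08:30), 08:00 UTC + 8h30m = 16:30 Pelal Isles standard time.
The standard-time date in Pelal Isles, 13 September 2023, falls between 13 March and 17 September, so daylight saving is in effect and Pelal Isles is at UTC+09:30.
08:00 UTC + 9h30m = 17:30 local.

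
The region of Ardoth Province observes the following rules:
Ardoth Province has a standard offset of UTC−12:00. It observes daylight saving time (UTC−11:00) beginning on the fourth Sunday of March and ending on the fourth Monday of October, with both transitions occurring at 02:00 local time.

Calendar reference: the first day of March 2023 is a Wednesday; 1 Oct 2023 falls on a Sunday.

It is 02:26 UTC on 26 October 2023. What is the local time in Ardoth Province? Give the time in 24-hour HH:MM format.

1 March 2023 is a Wednesday, so the first Sunday is March 5 and the fourth is March 26.
1 October 2023 is a Sunday, so the first Monday is October 2 and the fourth is October 23.
At the standard offset (UTC−12:00), 02:26 UTC − 12h = 14:26 Ardoth Province standard time (rolling into the previous day, 25 October 2023).
The standard-time date in Ardoth Province, 25 October 2023, does not fall between 26 March and 23 October, so daylight saving is not in effect and Ardoth Province is at UTC−12:00.
02:26 UTC − 12h = 14:26 local (rolling into the previous day, 25 October 2023).

14:26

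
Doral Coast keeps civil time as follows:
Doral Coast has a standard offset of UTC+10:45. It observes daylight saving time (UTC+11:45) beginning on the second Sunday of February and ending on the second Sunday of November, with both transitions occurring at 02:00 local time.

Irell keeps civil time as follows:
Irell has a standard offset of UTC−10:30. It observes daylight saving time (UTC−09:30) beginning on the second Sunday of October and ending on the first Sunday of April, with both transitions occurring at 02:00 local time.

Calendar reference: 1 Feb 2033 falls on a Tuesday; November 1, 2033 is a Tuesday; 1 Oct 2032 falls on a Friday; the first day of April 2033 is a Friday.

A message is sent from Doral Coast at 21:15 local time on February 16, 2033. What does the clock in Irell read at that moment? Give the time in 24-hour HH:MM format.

1 February 2033 is a Tuesday, so the first Sunday is February 6 and the second is February 13.
1 November 2033 is a Tuesday, so the first Sunday is November 6 and the second is November 13.
Daylight saving runs 13 February – 13 November; February 16, 2033 is inside that window, so Doral Coast is at UTC+11:45.
21:15 Doral Coast − 11h45m = 09:30 UTC.
1 October 2032 is a Friday, so the first Sunday is October 3 and the second is October 10.
1 April 2033 is a Friday, so the first Sunday is April 3.
At the standard offset (UTC−10:30), 09:30 UTC − 10h30m = 23:00 Irell standard time (rolling into the previous day, 15 February 2033).
The standard-time date in Irell, February 15, 2033, falls between 10 October 2032 and 3 April 2033, so daylight saving is in effect and Irell is at UTC−09:30.
09:30 UTC − 9h30m = 00:00 Irell.

00:00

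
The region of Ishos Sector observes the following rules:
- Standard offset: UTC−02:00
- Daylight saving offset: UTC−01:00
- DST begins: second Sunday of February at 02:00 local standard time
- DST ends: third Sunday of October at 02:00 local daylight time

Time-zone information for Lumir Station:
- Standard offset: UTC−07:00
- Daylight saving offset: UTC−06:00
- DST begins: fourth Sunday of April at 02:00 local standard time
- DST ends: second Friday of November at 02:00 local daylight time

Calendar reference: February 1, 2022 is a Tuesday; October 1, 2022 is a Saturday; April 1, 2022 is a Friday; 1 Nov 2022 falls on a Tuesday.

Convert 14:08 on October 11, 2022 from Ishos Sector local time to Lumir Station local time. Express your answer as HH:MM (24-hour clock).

1 February 2022 is a Tuesday, so the first Sunday is February 6 and the second is February 13.
1 October 2022 is a Saturday, so the first Sunday is October 2 and the third is October 16.
October 11, 2022 lies within the daylight-saving period (13 February – 16 October), so Ishos Sector is on daylight time, UTC−01:00.
14:08 Ishos Sector + 1h = 15:08 UTC.
1 April 2022 is a Friday, so the first Sunday is April 3 and the fourth is April 24.
1 November 2022 is a Tuesday, so the first Friday is November 4 and the second is November 11.
At the standard offset (UTC−07:00), 15:08 UTC − 7h = 08:08 Lumir Station standard time.
The standard-time date in Lumir Station, October 11, 2022, lies within the daylight-saving period (24 April – 11 November), so Lumir Station is on daylight time, UTC−06:00.
15:08 UTC − 6h = 09:08 Lumir Station.

09:08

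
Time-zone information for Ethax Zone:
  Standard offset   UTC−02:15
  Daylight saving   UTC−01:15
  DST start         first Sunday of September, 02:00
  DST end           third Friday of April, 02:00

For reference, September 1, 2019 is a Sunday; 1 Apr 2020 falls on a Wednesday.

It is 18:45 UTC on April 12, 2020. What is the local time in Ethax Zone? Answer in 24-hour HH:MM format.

17:30

1 September 2019 is a Sunday, so the first Sunday is September 1.
1 April 2020 is a Wednesday, so the first Friday is April 3 and the third is April 17.
At the standard offset (UTC−02:15), 18:45 UTC − 2h15m = 16:30 Ethax Zone standard time.
Daylight saving runs 1 September 2019 – 17 April 2020; the standard-time date in Ethax Zone, April 12, 2020, is inside that window, so Ethax Zone is at UTC−01:15.
18:45 UTC − 1h15m = 17:30 local.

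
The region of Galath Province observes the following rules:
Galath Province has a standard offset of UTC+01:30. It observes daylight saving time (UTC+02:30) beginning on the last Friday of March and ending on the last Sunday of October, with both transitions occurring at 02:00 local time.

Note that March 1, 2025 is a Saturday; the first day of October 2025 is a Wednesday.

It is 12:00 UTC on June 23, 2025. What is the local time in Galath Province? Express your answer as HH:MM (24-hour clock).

1 March 2025 is a Saturday, so Fridays fall on 7, 14, 21, 28; the last is March 28.
1 October 2025 is a Wednesday, so Sundays fall on 5, 12, 19, 26; the last is October 26.
At the standard offset (UTC+01:30), 12:00 UTC + 1h30m = 13:30 Galath Province standard time.
The standard-time date in Galath Province, June 23, 2025, lies within the daylight-saving period (28 March – 26 October), so Galath Province is on daylight time, UTC+02:30.
12:00 UTC + 2h30m = 14:30 local.

14:30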